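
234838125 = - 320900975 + 555739100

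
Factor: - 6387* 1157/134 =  - 2^ ( - 1)*3^1 * 13^1* 67^(-1)*89^1*2129^1 = - 7389759/134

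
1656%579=498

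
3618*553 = 2000754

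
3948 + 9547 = 13495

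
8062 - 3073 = 4989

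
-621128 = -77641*8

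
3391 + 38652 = 42043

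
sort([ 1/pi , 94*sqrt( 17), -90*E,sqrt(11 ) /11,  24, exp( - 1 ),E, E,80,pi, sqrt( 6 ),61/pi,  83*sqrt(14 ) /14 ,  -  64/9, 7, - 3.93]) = [ - 90*E, - 64/9,  -  3.93,  sqrt ( 11)/11,  1/pi, exp(-1 ),sqrt( 6 ), E,E , pi , 7,61/pi, 83*sqrt(14)/14,24 , 80, 94*sqrt (17 ) ]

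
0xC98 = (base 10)3224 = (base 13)1610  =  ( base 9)4372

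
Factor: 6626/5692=3313/2846 =2^( - 1 )*1423^ ( - 1)*3313^1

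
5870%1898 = 176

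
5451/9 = 605+2/3= 605.67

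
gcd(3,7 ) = 1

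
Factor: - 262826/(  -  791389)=2^1*277^(-1) * 2857^( - 1 )*131413^1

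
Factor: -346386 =-2^1*3^1*57731^1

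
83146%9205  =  301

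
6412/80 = 1603/20 = 80.15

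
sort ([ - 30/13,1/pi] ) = [ - 30/13,1/pi]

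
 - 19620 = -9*2180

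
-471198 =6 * ( - 78533) 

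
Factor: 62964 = 2^2* 3^3*11^1*53^1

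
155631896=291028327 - 135396431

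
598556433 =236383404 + 362173029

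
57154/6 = 28577/3= 9525.67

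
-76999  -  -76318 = -681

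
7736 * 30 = 232080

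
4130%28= 14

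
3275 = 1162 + 2113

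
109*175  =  19075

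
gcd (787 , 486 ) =1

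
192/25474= 96/12737=0.01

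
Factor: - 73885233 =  - 3^1*53^1 *464687^1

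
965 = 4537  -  3572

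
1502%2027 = 1502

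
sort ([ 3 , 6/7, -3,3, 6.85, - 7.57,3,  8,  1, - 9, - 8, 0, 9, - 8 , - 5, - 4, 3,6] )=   [ - 9 , - 8, - 8, - 7.57, - 5, - 4, - 3, 0,6/7,  1,  3, 3, 3,3, 6,6.85,8,9]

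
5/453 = 5/453 = 0.01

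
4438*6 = 26628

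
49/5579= 7/797 = 0.01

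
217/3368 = 217/3368 = 0.06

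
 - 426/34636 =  - 213/17318 = - 0.01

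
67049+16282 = 83331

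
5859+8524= 14383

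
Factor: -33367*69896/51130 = -2^2 * 5^( - 1)*61^1*547^1*5113^(-1) * 8737^1 = - 1166109916/25565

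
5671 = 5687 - 16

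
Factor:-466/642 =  - 3^( - 1 )*107^ ( - 1)*233^1 = - 233/321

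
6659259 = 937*7107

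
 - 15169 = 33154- 48323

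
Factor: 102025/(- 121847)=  - 5^2*7^1* 11^( - 1 )*19^( - 1) = - 175/209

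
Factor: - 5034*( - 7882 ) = 2^2*3^1*7^1*563^1*839^1 = 39677988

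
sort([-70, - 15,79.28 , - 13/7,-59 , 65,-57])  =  [-70,  -  59,-57,  -  15, - 13/7, 65,79.28]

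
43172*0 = 0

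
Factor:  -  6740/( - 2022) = 2^1*3^ ( -1 )*5^1 = 10/3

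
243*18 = 4374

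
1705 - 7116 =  - 5411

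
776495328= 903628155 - 127132827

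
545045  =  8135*67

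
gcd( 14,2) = 2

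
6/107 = 6/107=0.06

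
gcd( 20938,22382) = 722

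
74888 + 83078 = 157966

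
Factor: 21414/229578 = 43^1*461^( - 1 ) = 43/461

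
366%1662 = 366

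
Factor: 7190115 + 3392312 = 149^1*71023^1= 10582427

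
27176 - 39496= -12320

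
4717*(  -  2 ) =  - 9434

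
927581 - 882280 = 45301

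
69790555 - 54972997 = 14817558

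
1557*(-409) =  - 636813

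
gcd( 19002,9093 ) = 3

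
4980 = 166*30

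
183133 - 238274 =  - 55141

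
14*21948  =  307272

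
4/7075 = 4/7075 = 0.00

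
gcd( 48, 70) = 2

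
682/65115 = 682/65115 = 0.01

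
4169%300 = 269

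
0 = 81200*0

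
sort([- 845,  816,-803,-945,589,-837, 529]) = [ - 945, - 845 , - 837,-803,  529,589 , 816 ]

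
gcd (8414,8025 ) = 1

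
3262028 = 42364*77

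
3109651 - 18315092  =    -  15205441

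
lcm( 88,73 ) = 6424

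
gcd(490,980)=490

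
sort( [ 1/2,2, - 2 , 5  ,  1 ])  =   [ - 2, 1/2, 1,2,  5 ]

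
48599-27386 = 21213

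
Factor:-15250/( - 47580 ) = 25/78 = 2^( - 1 )*3^ ( - 1)*5^2*13^( - 1)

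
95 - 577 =  -  482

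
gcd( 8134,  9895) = 1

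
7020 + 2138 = 9158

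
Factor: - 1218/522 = -3^(-1)*7^1  =  -  7/3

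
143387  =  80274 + 63113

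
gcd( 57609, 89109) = 9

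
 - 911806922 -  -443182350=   -  468624572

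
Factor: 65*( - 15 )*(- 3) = 3^2*5^2*13^1 = 2925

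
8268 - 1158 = 7110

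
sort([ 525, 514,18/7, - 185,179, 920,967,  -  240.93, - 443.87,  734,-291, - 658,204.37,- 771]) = [ - 771, - 658,  -  443.87 ,-291,  -  240.93,- 185, 18/7,179,204.37, 514,525,734,  920,967 ]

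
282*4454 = 1256028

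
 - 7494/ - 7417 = 1 + 77/7417 = 1.01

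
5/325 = 1/65 = 0.02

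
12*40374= 484488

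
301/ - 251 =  - 301/251 = -1.20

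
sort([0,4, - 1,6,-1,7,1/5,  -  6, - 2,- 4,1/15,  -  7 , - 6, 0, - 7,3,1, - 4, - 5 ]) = [ - 7,  -  7, - 6, - 6, -5,-4,-4, - 2,-1, - 1,  0,0,1/15,1/5,1, 3, 4,6 , 7 ] 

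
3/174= 1/58 = 0.02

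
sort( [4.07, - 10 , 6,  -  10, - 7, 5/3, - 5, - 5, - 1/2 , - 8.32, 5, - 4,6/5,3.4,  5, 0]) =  [  -  10, - 10, - 8.32, - 7,-5,-5, -4, - 1/2,0, 6/5 , 5/3, 3.4,4.07  ,  5, 5,6]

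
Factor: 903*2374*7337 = 15728488314  =  2^1 *3^1*7^1*11^1*23^1*29^1*43^1 * 1187^1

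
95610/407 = 95610/407 = 234.91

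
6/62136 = 1/10356 = 0.00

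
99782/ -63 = - 99782/63 = - 1583.84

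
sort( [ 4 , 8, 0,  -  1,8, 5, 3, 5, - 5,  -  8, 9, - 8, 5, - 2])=[ - 8, -8, - 5 , - 2, -1,  0, 3, 4,  5  ,  5, 5,8,  8, 9 ]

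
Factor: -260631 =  - 3^3 *7^2*197^1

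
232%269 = 232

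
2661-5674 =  - 3013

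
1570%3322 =1570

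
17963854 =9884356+8079498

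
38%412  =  38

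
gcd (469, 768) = 1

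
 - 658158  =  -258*2551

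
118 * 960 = 113280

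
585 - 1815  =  -1230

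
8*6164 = 49312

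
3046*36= 109656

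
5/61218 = 5/61218 = 0.00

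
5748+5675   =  11423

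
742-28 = 714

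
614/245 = 2 + 124/245 = 2.51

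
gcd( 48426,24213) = 24213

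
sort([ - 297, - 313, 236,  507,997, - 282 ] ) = [ - 313, - 297, - 282,236, 507, 997]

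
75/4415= 15/883 = 0.02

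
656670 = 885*742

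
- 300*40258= - 12077400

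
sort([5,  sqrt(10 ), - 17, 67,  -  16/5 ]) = [ - 17, - 16/5, sqrt(10), 5,67 ] 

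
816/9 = 90  +  2/3 =90.67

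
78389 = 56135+22254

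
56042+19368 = 75410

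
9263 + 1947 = 11210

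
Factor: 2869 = 19^1*151^1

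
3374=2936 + 438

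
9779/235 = 9779/235 = 41.61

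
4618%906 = 88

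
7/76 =7/76 = 0.09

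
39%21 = 18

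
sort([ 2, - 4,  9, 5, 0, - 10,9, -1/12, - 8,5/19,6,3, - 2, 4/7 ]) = [-10, - 8 ,  -  4,- 2, - 1/12,0,  5/19,  4/7, 2, 3  ,  5,6,9, 9]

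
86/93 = 86/93 = 0.92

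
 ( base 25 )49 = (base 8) 155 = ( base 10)109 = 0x6d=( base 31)3g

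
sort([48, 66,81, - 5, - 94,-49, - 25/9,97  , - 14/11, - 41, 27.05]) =[ - 94, - 49, - 41, - 5, - 25/9, - 14/11,  27.05,48,66,81, 97] 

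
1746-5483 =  - 3737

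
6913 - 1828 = 5085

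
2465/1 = 2465 = 2465.00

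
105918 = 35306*3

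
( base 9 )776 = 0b1001111100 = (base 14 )336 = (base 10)636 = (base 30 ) L6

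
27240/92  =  6810/23 = 296.09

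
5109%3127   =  1982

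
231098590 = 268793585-37694995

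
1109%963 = 146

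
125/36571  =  125/36571=0.00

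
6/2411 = 6/2411 = 0.00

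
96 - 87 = 9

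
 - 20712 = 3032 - 23744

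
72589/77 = 942 + 5/7 = 942.71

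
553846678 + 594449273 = 1148295951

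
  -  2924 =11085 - 14009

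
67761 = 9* 7529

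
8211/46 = 357/2 = 178.50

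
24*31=744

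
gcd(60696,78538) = 2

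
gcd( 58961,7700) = 7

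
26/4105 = 26/4105 = 0.01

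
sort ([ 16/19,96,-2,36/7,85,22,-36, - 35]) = [-36,-35, - 2 , 16/19,36/7,  22,85,  96 ] 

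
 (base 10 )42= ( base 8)52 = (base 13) 33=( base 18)26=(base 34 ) 18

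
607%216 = 175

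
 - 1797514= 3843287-5640801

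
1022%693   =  329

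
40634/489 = 40634/489 = 83.10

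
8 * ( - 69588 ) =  - 556704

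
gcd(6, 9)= 3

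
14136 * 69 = 975384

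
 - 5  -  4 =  - 9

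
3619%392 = 91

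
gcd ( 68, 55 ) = 1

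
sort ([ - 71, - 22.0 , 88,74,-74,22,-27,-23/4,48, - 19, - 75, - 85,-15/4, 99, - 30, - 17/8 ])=[  -  85, - 75,-74,-71, - 30, - 27,  -  22.0, -19  ,  -  23/4, -15/4,-17/8, 22,  48,74, 88,99 ]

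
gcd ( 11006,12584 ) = 2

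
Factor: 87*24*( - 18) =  - 37584  =  -2^4*3^4* 29^1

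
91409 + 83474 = 174883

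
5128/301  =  5128/301 = 17.04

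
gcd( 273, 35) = 7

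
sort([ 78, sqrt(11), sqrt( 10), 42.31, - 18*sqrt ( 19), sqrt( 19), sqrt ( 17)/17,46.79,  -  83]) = [ - 83, - 18*sqrt( 19 ), sqrt( 17)/17 , sqrt( 10 ), sqrt( 11 ), sqrt(19),42.31, 46.79,78] 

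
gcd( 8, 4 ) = 4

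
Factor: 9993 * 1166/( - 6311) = -11651838/6311 = -  2^1 * 3^1*11^1*53^1* 3331^1*6311^(-1 ) 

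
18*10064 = 181152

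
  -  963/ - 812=963/812= 1.19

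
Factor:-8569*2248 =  - 19263112 = -2^3*11^1*19^1 * 41^1*281^1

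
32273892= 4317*7476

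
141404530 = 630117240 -488712710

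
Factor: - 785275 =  -5^2*101^1*311^1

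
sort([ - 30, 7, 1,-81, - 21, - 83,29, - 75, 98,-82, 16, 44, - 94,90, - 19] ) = [  -  94, - 83, - 82,- 81 ,- 75, - 30, -21, - 19,1,7,16, 29, 44,90 , 98 ] 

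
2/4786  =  1/2393 = 0.00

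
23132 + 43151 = 66283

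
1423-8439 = -7016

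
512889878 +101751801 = 614641679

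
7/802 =7/802 = 0.01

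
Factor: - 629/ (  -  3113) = 11^ ( - 1)*17^1*37^1*283^( - 1 )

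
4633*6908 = 32004764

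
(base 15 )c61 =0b101011100111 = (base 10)2791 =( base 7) 11065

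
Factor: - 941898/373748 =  - 2^( - 1)*3^1 * 179^1*223^( - 1)*419^( - 1)* 877^1 = - 470949/186874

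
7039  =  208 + 6831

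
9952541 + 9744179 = 19696720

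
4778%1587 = 17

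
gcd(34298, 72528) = 2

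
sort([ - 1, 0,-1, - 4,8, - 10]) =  [ - 10, - 4, - 1, - 1,0, 8 ]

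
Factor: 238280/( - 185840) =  - 2^( - 1)*7^1*37^1*101^( - 1 ) = - 259/202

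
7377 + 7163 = 14540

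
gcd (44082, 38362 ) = 2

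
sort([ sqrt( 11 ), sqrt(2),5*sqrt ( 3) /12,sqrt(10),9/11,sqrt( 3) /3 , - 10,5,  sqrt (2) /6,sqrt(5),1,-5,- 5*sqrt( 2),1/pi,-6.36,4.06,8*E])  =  [ - 10,-5*sqrt( 2 ), - 6.36, - 5,sqrt(2)/6,1/pi,sqrt( 3)/3, 5*sqrt( 3) /12, 9/11,1,sqrt( 2),sqrt( 5 ),sqrt( 10 ),sqrt( 11),  4.06, 5,8*E] 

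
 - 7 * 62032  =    -  434224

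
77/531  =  77/531 =0.15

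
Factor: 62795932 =2^2*15698983^1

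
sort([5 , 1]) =[ 1 , 5]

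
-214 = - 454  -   - 240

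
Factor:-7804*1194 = - 2^3*3^1*199^1*1951^1  =  -9317976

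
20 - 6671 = -6651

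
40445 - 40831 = - 386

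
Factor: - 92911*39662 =-3685036082  =  -2^1 *7^2*13^1*1021^1*2833^1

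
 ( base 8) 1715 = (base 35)RS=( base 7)2560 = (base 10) 973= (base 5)12343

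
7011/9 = 779 = 779.00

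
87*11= 957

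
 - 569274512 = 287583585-856858097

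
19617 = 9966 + 9651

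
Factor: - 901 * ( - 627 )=3^1 *11^1*17^1*19^1*53^1 = 564927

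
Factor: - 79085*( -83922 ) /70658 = 3318485685/35329=3^1*5^1*7^( - 3 )*71^1 * 103^(-1 )*197^1*15817^1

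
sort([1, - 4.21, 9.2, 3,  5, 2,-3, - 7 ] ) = [-7 , - 4.21, - 3  ,  1,2, 3, 5, 9.2 ] 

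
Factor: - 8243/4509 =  - 3^( - 3) * 167^(-1) * 8243^1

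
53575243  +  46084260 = 99659503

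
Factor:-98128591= - 11^1*331^1* 26951^1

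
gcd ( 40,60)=20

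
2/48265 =2/48265= 0.00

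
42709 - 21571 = 21138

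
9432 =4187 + 5245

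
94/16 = 5 + 7/8=5.88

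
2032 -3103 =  - 1071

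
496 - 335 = 161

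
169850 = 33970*5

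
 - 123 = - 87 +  - 36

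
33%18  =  15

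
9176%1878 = 1664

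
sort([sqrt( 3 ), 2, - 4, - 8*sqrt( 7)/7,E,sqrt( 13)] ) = [ - 4, - 8 * sqrt( 7 )/7,sqrt( 3),2,  E,sqrt( 13 )]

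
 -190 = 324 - 514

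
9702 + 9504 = 19206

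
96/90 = 1+ 1/15 = 1.07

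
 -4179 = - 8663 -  - 4484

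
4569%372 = 105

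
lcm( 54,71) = 3834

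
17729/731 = 24 + 185/731 = 24.25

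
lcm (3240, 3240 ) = 3240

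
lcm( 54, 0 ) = 0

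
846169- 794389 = 51780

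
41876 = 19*2204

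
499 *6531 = 3258969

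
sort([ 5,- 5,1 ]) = [ - 5,1, 5]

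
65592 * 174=11413008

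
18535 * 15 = 278025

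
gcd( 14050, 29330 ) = 10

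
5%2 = 1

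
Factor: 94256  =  2^4*43^1*137^1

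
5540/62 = 2770/31 = 89.35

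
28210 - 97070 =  - 68860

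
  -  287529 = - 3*95843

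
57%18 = 3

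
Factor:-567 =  - 3^4*7^1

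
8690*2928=25444320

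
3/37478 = 3/37478= 0.00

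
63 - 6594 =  - 6531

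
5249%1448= 905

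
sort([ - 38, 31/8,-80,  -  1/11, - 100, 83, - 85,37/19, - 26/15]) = [-100,  -  85 , - 80,  -  38 , - 26/15, - 1/11,37/19,31/8,83] 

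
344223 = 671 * 513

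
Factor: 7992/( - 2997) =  - 2^3*3^(-1) = - 8/3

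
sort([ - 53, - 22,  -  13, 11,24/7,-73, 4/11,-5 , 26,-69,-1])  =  [ - 73,-69 , - 53, - 22, - 13, - 5, - 1, 4/11 , 24/7, 11, 26]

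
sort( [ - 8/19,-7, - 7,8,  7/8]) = [-7, - 7, - 8/19,7/8,8]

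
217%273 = 217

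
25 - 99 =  - 74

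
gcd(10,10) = 10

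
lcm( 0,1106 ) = 0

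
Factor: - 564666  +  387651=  - 3^1*5^1*11801^1 = - 177015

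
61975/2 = 61975/2 = 30987.50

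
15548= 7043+8505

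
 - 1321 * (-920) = 1215320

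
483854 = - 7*(-69122)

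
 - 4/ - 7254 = 2/3627 = 0.00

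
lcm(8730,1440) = 139680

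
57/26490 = 19/8830 =0.00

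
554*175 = 96950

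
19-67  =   - 48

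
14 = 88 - 74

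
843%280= 3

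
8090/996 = 4045/498  =  8.12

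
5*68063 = 340315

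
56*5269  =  295064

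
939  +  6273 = 7212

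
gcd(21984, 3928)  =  8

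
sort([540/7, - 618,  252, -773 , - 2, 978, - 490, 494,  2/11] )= [-773, - 618, - 490, - 2,2/11, 540/7, 252,494, 978]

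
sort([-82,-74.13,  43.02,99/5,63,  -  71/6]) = [  -  82,  -  74.13, - 71/6,99/5,43.02, 63 ] 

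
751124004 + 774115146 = 1525239150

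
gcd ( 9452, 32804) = 556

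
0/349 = 0 = 0.00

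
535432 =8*66929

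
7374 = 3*2458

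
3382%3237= 145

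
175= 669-494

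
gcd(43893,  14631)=14631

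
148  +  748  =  896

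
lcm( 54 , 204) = 1836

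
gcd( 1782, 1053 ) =81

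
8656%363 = 307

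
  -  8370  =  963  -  9333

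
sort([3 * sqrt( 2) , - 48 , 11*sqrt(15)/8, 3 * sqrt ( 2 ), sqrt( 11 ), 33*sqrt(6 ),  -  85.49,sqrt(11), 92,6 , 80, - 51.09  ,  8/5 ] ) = [ - 85.49, - 51.09, - 48 , 8/5,sqrt(11), sqrt( 11),3 * sqrt(2),3 * sqrt( 2 ),  11*sqrt(15 )/8, 6,  80 , 33 * sqrt( 6),92]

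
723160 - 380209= 342951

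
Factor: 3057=3^1*1019^1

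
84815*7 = 593705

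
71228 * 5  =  356140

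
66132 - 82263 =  - 16131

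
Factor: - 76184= -2^3*89^1 * 107^1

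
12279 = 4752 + 7527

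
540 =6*90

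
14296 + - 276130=  -  261834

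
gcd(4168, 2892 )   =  4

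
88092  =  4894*18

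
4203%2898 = 1305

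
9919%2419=243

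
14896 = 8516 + 6380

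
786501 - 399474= 387027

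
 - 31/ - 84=31/84= 0.37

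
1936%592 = 160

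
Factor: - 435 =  - 3^1*5^1*29^1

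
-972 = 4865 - 5837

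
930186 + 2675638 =3605824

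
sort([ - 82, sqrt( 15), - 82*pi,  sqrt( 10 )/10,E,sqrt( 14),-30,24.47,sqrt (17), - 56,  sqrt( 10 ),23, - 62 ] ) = [ - 82*pi , - 82, - 62, - 56,-30, sqrt(10)/10,E,sqrt(10 ) , sqrt( 14 ) , sqrt( 15 ),sqrt ( 17 ), 23,24.47]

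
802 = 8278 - 7476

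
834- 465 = 369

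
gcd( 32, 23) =1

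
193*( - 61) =- 11773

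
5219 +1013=6232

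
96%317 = 96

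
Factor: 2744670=2^1*3^1 * 5^1*191^1 * 479^1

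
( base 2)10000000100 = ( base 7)2666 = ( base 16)404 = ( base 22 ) 22G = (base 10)1028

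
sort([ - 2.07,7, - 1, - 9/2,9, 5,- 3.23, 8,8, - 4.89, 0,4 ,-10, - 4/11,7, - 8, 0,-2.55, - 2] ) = [  -  10,-8,-4.89,  -  9/2,  -  3.23,-2.55, - 2.07,-2, - 1,  -  4/11 , 0,0,4 , 5, 7, 7, 8,8,9]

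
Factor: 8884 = 2^2*2221^1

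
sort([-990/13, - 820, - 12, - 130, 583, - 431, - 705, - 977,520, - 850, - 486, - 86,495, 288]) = [- 977,-850, - 820, - 705, - 486, - 431, - 130, - 86, - 990/13, - 12, 288,495, 520,583]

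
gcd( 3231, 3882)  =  3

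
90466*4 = 361864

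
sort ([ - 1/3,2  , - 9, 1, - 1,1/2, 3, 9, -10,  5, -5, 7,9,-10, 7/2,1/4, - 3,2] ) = [ - 10, - 10, -9, - 5, - 3, - 1, - 1/3, 1/4, 1/2 , 1, 2,2,3, 7/2, 5 , 7 , 9, 9 ]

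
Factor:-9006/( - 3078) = 3^(-3)*79^1=   79/27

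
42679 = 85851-43172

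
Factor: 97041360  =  2^4*3^1*5^1*13^1*19^1*1637^1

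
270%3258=270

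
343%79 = 27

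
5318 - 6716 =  - 1398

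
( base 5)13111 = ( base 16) 407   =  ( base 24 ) 1IN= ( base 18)335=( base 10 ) 1031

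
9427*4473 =42166971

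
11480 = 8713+2767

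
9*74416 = 669744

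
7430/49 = 151 + 31/49 =151.63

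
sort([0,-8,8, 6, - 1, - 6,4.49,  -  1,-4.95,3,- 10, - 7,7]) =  [ - 10,  -  8,  -  7, - 6,  -  4.95, - 1,-1,0, 3, 4.49,6, 7, 8] 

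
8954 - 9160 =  - 206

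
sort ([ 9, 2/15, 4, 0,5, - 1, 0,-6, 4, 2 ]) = [ - 6 , -1,0, 0, 2/15,2, 4, 4, 5, 9 ]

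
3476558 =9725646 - 6249088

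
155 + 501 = 656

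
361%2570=361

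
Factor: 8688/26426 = 24/73 = 2^3*3^1*73^( - 1)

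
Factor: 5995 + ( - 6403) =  - 2^3*3^1*17^1 = - 408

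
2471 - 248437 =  - 245966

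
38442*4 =153768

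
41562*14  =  581868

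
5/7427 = 5/7427 = 0.00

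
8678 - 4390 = 4288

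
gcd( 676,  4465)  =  1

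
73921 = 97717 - 23796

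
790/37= 21 + 13/37 =21.35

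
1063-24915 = -23852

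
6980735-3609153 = 3371582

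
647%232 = 183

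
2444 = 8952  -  6508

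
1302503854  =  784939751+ 517564103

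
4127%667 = 125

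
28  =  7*4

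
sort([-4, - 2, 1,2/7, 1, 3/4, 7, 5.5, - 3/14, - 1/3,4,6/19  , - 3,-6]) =[ - 6,-4,-3, - 2, - 1/3, - 3/14, 2/7, 6/19,3/4,1,1,4 , 5.5, 7 ] 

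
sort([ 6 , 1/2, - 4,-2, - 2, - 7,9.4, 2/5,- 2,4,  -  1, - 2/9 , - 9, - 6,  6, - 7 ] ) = [- 9,-7,-7,-6, - 4 ,-2,-2, - 2 , - 1, -2/9,2/5, 1/2, 4, 6,  6, 9.4]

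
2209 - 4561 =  - 2352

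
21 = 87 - 66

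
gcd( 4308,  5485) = 1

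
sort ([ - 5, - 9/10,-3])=[ - 5, - 3, - 9/10]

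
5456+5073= 10529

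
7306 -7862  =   - 556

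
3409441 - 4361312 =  - 951871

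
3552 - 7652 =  - 4100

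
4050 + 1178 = 5228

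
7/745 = 7/745 = 0.01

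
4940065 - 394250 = 4545815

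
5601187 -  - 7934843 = 13536030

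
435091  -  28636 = 406455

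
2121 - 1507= 614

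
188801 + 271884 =460685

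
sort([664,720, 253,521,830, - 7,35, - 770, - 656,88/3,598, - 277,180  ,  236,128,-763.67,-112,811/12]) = [ - 770, - 763.67 , - 656,  -  277 , - 112,  -  7,88/3, 35,811/12, 128,180, 236,253,  521, 598,664, 720 , 830] 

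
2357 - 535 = 1822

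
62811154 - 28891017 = 33920137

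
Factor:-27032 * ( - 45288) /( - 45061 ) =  - 1224225216/45061 = - 2^6 * 3^2 * 17^1*31^1*37^1 * 109^1*45061^( - 1 ) 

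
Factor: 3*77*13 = 3^1*7^1*11^1*13^1 = 3003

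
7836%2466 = 438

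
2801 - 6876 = - 4075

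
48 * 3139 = 150672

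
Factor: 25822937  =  7^1 *3688991^1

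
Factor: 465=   3^1*5^1*31^1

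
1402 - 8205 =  - 6803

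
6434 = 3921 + 2513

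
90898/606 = 45449/303=150.00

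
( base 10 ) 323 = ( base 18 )hh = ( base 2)101000011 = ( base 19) H0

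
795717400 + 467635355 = 1263352755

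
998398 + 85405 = 1083803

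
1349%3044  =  1349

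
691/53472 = 691/53472 = 0.01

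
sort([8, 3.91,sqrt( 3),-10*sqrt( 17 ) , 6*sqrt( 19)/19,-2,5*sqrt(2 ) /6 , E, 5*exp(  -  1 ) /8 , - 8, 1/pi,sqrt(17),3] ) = [ - 10*sqrt( 17) , - 8, - 2 , 5*exp (  -  1)/8, 1/pi,5*sqrt(2) /6 , 6*sqrt(19)/19, sqrt( 3 ), E, 3,3.91 , sqrt( 17),8]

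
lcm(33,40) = 1320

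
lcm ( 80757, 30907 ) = 2503467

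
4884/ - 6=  - 814 + 0/1 = -814.00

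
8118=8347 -229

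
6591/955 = 6  +  861/955 = 6.90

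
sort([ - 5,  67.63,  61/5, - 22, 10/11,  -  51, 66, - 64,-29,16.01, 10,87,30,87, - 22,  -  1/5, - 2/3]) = [ -64,  -  51,  -  29, - 22,-22 ,  -  5, - 2/3, - 1/5 , 10/11,10,61/5, 16.01,30,66, 67.63,87,87]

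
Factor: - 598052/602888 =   -  2^( - 1) * 7^1 * 11^( - 1)*17^( - 1)* 53^1 = - 371/374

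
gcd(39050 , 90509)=1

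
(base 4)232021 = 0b101110001001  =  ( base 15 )d1d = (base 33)2NG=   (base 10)2953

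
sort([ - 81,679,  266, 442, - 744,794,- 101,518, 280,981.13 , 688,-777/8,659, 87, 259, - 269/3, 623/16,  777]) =[  -  744, - 101,-777/8, - 269/3, - 81,623/16,87,259,266 , 280,  442, 518,  659,  679, 688, 777, 794,981.13]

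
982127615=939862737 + 42264878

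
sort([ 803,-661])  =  [ - 661,803]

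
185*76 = 14060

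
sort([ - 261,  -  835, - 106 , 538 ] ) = [ - 835, - 261, - 106, 538]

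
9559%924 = 319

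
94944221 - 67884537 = 27059684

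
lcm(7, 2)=14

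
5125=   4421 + 704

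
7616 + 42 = 7658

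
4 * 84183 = 336732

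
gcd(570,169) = 1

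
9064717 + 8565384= 17630101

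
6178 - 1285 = 4893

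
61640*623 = 38401720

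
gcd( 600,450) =150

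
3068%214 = 72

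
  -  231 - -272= 41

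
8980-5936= 3044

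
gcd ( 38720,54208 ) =7744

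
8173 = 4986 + 3187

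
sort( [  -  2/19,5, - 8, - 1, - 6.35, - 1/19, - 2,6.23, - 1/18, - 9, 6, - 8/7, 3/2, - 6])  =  [ - 9, - 8, - 6.35, - 6, - 2, - 8/7 , - 1 , - 2/19, - 1/18,- 1/19, 3/2,5,6,6.23]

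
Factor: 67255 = 5^1*13451^1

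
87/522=1/6=0.17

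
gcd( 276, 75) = 3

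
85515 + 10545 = 96060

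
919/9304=919/9304 = 0.10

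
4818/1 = 4818 = 4818.00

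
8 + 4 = 12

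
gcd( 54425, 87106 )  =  1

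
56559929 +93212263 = 149772192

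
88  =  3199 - 3111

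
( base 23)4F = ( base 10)107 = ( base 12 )8B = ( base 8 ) 153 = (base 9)128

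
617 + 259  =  876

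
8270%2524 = 698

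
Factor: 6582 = 2^1*3^1*1097^1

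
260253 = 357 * 729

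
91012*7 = 637084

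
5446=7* 778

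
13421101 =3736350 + 9684751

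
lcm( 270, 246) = 11070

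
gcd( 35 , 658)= 7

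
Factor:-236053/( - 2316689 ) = 19^( - 1 )*121931^( - 1 )*236053^1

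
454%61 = 27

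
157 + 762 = 919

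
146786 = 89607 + 57179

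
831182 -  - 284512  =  1115694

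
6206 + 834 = 7040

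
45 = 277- 232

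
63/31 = 63/31 =2.03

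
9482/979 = 862/89  =  9.69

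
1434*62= 88908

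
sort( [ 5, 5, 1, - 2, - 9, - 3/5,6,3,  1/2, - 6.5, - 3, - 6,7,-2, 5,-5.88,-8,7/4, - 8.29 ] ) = [ - 9,- 8.29,- 8,  -  6.5, - 6,-5.88, - 3, -2, - 2, - 3/5,1/2,1,7/4,  3, 5 , 5,5, 6 , 7]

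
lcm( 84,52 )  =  1092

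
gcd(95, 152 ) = 19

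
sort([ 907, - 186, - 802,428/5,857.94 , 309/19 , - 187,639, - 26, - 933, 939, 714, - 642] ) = [ - 933,  -  802, - 642, - 187, - 186, - 26,309/19, 428/5,639, 714,  857.94,907,939] 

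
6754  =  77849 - 71095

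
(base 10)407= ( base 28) EF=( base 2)110010111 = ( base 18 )14b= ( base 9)502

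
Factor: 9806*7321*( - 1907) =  - 2^1*1907^1*4903^1*7321^1 = -136903007482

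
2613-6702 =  - 4089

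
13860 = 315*44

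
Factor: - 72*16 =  - 2^7*3^2 =-  1152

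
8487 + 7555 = 16042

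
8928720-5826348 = 3102372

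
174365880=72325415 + 102040465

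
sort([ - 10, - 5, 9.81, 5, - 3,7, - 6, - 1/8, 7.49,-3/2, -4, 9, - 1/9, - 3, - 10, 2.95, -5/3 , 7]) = [ - 10, - 10, - 6,  -  5, - 4, - 3,-3, - 5/3,  -  3/2,- 1/8,-1/9, 2.95, 5,  7, 7,7.49, 9, 9.81]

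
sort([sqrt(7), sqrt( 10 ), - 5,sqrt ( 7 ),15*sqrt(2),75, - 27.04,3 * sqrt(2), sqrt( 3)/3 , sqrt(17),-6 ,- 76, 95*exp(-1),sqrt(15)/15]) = [ - 76, - 27.04 ,-6 , - 5, sqrt(15 ) /15,  sqrt( 3)/3 , sqrt( 7), sqrt(7 ),sqrt(10),sqrt( 17),3*sqrt( 2 ), 15*sqrt(2), 95*exp(-1 ),75 ]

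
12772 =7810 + 4962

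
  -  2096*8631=-18090576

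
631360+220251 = 851611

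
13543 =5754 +7789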